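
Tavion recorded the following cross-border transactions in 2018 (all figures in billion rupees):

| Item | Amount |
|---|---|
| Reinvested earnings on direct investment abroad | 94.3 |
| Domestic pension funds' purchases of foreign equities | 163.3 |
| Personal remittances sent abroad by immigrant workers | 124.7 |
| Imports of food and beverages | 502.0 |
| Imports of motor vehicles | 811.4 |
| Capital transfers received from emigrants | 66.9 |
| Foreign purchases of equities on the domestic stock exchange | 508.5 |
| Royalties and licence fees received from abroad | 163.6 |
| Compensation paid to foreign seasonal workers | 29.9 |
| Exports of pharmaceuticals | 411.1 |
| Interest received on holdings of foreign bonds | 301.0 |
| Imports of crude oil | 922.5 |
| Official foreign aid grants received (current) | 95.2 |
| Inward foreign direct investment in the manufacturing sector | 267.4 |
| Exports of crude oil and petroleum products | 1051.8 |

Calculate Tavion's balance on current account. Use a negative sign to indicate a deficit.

-273.5

Goods: -811.4 - 922.5 + 411.1 - 502.0 + 1051.8 = -773.0
Services: 163.6
Primary income: 94.3 - 29.9 + 301.0 = 365.4
Secondary income: 95.2 - 124.7 = -29.5
Current account = (-773.0) + 163.6 + 365.4 + (-29.5) = -273.5
(Excluded from the current account — financial account: domestic pension funds' purchases of foreign equities 163.3, foreign purchases of equities on the domestic stock exchange 508.5, inward foreign direct investment in the manufacturing sector 267.4; capital account: capital transfers received from emigrants 66.9.)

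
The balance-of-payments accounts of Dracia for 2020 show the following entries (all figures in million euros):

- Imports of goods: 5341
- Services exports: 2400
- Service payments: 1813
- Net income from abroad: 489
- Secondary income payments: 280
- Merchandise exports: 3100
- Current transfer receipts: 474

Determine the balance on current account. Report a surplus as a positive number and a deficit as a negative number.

Goods balance = 3100 - 5341 = -2241
Services balance = 2400 - 1813 = 587
Trade balance (goods + services) = -2241 + 587 = -1654
Net primary income = 489
Net secondary income = 474 - 280 = 194
Current account = -1654 + 489 + 194 = -971

-971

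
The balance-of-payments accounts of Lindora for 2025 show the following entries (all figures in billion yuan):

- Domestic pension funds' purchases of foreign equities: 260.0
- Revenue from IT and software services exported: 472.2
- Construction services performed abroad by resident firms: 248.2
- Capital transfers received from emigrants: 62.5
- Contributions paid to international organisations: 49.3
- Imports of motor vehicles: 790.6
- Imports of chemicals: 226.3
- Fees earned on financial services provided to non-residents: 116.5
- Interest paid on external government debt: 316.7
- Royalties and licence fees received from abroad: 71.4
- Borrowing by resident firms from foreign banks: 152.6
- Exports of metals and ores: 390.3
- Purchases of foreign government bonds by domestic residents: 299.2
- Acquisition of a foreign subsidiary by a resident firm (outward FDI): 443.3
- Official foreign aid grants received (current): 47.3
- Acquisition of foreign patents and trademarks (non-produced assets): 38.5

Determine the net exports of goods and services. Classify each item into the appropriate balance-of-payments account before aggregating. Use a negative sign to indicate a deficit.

281.7

Goods: -790.6 - 226.3 + 390.3 = -626.6
Services: 248.2 + 116.5 + 71.4 + 472.2 = 908.3
Trade balance = -626.6 + 908.3 = 281.7
(Excluded from the trade balance — financial account: domestic pension funds' purchases of foreign equities 260.0, borrowing by resident firms from foreign banks 152.6, purchases of foreign government bonds by domestic residents 299.2, acquisition of a foreign subsidiary by a resident firm (outward FDI) 443.3; capital account: capital transfers received from emigrants 62.5, acquisition of foreign patents and trademarks (non-produced assets) 38.5; secondary income: contributions paid to international organisations 49.3, official foreign aid grants received (current) 47.3; primary income: interest paid on external government debt 316.7.)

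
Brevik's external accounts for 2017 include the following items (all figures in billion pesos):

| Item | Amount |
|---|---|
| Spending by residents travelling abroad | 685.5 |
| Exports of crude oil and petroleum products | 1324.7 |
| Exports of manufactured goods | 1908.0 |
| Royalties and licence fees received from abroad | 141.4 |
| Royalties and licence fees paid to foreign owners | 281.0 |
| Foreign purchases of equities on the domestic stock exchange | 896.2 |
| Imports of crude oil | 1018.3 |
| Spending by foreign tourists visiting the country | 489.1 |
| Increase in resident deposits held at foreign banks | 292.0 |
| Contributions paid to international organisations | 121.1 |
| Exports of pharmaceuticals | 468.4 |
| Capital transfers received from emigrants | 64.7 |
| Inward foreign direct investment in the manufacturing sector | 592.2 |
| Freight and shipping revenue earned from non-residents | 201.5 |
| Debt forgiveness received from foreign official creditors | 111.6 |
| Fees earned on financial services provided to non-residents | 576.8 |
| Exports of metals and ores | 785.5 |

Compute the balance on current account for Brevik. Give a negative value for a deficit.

3789.5

Goods: 468.4 + 1908.0 + 785.5 - 1018.3 + 1324.7 = 3468.3
Services: 576.8 + 201.5 + 141.4 + 489.1 - 685.5 - 281.0 = 442.3
Secondary income: -121.1
Current account = 3468.3 + 442.3 + (-121.1) = 3789.5
(Excluded from the current account — financial account: foreign purchases of equities on the domestic stock exchange 896.2, increase in resident deposits held at foreign banks 292.0, inward foreign direct investment in the manufacturing sector 592.2; capital account: capital transfers received from emigrants 64.7, debt forgiveness received from foreign official creditors 111.6.)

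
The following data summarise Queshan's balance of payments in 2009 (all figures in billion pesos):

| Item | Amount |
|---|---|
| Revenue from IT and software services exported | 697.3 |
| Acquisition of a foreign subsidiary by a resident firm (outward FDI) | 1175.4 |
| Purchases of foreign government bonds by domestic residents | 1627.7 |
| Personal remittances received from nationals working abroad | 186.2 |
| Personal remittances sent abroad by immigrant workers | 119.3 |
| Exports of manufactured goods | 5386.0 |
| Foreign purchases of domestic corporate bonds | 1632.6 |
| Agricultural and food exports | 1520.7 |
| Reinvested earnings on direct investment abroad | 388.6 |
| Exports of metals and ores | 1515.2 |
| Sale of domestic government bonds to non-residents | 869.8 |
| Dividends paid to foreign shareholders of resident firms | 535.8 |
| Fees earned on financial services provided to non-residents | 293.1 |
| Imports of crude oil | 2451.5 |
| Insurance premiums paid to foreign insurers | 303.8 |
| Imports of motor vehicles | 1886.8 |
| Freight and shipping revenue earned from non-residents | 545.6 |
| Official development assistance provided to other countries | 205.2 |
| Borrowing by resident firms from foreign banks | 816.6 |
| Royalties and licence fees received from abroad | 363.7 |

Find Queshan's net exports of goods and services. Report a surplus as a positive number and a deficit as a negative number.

5679.5

Goods: 1515.2 + 1520.7 - 1886.8 + 5386.0 - 2451.5 = 4083.6
Services: -303.8 + 545.6 + 293.1 + 697.3 + 363.7 = 1595.9
Trade balance = 4083.6 + 1595.9 = 5679.5
(Excluded from the trade balance — financial account: acquisition of a foreign subsidiary by a resident firm (outward FDI) 1175.4, purchases of foreign government bonds by domestic residents 1627.7, foreign purchases of domestic corporate bonds 1632.6, sale of domestic government bonds to non-residents 869.8, borrowing by resident firms from foreign banks 816.6; secondary income: personal remittances received from nationals working abroad 186.2, personal remittances sent abroad by immigrant workers 119.3, official development assistance provided to other countries 205.2; primary income: reinvested earnings on direct investment abroad 388.6, dividends paid to foreign shareholders of resident firms 535.8.)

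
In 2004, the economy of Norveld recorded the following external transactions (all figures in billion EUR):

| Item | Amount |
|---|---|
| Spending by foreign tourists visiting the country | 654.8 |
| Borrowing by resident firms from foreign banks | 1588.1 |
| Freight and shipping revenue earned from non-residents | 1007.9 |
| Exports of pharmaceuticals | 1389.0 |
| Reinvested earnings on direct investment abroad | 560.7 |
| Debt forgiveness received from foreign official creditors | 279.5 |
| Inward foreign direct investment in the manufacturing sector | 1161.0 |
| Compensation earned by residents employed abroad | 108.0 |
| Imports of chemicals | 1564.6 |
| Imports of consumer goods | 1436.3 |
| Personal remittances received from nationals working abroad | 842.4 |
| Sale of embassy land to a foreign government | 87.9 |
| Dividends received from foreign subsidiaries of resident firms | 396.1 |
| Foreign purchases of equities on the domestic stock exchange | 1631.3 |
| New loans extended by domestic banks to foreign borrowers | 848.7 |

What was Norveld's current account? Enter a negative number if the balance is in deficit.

Goods: 1389.0 - 1564.6 - 1436.3 = -1611.9
Services: 654.8 + 1007.9 = 1662.7
Primary income: 108.0 + 396.1 + 560.7 = 1064.8
Secondary income: 842.4
Current account = (-1611.9) + 1662.7 + 1064.8 + 842.4 = 1958.0
(Excluded from the current account — financial account: borrowing by resident firms from foreign banks 1588.1, inward foreign direct investment in the manufacturing sector 1161.0, foreign purchases of equities on the domestic stock exchange 1631.3, new loans extended by domestic banks to foreign borrowers 848.7; capital account: debt forgiveness received from foreign official creditors 279.5, sale of embassy land to a foreign government 87.9.)

1958.0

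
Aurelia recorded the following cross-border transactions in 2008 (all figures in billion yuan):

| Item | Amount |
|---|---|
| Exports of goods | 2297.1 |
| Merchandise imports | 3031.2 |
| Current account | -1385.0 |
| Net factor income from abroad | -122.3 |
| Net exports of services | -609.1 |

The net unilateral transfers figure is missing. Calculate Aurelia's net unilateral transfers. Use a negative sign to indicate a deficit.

80.5

Current account = goods balance + services balance + net primary income + net secondary income
Sum of the known components = -1465.5
Net unilateral transfers = CA - (known components) = -1385.0 - (-1465.5) = 80.5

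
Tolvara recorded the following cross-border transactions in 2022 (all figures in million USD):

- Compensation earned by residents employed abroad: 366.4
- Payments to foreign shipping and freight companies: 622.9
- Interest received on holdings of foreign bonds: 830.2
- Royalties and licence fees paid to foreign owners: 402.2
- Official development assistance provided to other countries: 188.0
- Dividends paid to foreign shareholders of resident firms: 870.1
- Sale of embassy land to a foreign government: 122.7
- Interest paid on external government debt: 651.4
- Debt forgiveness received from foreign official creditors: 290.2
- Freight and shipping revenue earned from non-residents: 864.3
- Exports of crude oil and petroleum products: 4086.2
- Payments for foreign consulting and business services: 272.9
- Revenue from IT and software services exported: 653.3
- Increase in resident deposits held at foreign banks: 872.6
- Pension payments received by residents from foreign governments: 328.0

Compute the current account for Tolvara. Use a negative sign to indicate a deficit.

Goods: 4086.2
Services: 653.3 - 622.9 - 272.9 + 864.3 - 402.2 = 219.6
Primary income: 366.4 - 870.1 - 651.4 + 830.2 = -324.9
Secondary income: -188.0 + 328.0 = 140.0
Current account = 4086.2 + 219.6 + (-324.9) + 140.0 = 4120.9
(Excluded from the current account — capital account: sale of embassy land to a foreign government 122.7, debt forgiveness received from foreign official creditors 290.2; financial account: increase in resident deposits held at foreign banks 872.6.)

4120.9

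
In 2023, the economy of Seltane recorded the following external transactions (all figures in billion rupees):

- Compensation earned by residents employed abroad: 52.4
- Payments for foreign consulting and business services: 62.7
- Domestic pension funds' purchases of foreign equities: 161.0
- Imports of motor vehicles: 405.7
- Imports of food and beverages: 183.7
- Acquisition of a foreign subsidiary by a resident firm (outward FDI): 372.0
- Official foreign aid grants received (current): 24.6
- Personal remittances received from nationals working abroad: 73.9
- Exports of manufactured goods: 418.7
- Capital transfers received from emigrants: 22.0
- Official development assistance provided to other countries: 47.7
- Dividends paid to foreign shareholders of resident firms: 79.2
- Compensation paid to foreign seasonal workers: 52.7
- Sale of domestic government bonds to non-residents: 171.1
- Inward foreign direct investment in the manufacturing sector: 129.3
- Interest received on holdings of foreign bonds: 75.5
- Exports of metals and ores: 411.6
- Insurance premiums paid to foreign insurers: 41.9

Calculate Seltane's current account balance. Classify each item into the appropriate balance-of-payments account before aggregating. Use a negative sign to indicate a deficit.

Goods: 411.6 + 418.7 - 183.7 - 405.7 = 240.9
Services: -62.7 - 41.9 = -104.6
Primary income: 52.4 - 52.7 + 75.5 - 79.2 = -4.0
Secondary income: 24.6 + 73.9 - 47.7 = 50.8
Current account = 240.9 + (-104.6) + (-4.0) + 50.8 = 183.1
(Excluded from the current account — financial account: domestic pension funds' purchases of foreign equities 161.0, acquisition of a foreign subsidiary by a resident firm (outward FDI) 372.0, sale of domestic government bonds to non-residents 171.1, inward foreign direct investment in the manufacturing sector 129.3; capital account: capital transfers received from emigrants 22.0.)

183.1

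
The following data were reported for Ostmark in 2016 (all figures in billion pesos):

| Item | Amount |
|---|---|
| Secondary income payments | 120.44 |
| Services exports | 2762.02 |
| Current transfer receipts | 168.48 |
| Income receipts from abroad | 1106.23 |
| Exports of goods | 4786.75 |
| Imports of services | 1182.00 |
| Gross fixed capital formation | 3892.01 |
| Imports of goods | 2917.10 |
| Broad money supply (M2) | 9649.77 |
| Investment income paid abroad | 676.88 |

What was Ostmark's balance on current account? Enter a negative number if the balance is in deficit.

3927.06

Goods balance = 4786.75 - 2917.10 = 1869.65
Services balance = 2762.02 - 1182.00 = 1580.02
Trade balance (goods + services) = 1869.65 + 1580.02 = 3449.67
Net primary income = 1106.23 - 676.88 = 429.35
Net secondary income = 168.48 - 120.44 = 48.04
Current account = 3449.67 + 429.35 + 48.04 = 3927.06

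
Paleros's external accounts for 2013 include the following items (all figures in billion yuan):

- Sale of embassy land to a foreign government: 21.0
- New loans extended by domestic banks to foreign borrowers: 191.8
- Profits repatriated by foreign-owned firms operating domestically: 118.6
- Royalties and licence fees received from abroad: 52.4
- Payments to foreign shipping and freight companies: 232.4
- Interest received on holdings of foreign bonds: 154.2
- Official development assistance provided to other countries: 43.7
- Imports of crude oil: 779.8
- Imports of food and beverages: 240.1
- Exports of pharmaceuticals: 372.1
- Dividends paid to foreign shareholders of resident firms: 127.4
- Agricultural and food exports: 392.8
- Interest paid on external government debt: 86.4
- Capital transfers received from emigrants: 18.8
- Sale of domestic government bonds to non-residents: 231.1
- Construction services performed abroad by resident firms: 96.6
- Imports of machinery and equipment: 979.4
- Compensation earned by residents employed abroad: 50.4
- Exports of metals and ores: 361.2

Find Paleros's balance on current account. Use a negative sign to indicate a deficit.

-1128.1

Goods: 361.2 - 240.1 + 392.8 - 779.8 + 372.1 - 979.4 = -873.2
Services: -232.4 + 52.4 + 96.6 = -83.4
Primary income: -86.4 - 127.4 - 118.6 + 50.4 + 154.2 = -127.8
Secondary income: -43.7
Current account = (-873.2) + (-83.4) + (-127.8) + (-43.7) = -1128.1
(Excluded from the current account — capital account: sale of embassy land to a foreign government 21.0, capital transfers received from emigrants 18.8; financial account: new loans extended by domestic banks to foreign borrowers 191.8, sale of domestic government bonds to non-residents 231.1.)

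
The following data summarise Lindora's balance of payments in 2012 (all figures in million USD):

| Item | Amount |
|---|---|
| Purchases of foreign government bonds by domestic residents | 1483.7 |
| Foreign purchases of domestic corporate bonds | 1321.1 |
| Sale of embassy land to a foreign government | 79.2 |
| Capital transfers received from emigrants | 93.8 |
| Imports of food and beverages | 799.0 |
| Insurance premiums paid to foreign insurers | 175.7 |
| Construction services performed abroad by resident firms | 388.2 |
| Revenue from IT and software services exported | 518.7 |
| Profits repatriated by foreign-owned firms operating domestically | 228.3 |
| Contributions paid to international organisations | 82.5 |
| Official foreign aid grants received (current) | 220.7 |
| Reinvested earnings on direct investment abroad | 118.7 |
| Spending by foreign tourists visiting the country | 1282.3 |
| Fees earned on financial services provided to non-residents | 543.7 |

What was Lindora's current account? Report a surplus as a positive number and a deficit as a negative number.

1786.8

Goods: -799.0
Services: 388.2 + 518.7 - 175.7 + 1282.3 + 543.7 = 2557.2
Primary income: 118.7 - 228.3 = -109.6
Secondary income: -82.5 + 220.7 = 138.2
Current account = (-799.0) + 2557.2 + (-109.6) + 138.2 = 1786.8
(Excluded from the current account — financial account: purchases of foreign government bonds by domestic residents 1483.7, foreign purchases of domestic corporate bonds 1321.1; capital account: sale of embassy land to a foreign government 79.2, capital transfers received from emigrants 93.8.)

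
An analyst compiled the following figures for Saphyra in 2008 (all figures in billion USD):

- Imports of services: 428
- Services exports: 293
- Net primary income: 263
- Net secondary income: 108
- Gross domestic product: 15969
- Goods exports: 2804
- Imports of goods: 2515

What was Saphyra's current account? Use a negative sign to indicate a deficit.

525

Goods balance = 2804 - 2515 = 289
Services balance = 293 - 428 = -135
Trade balance (goods + services) = 289 + (-135) = 154
Net primary income = 263
Net secondary income = 108
Current account = 154 + 263 + 108 = 525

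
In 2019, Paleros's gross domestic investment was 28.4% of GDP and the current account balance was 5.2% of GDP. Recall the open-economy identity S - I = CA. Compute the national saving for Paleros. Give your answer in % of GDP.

S = I + CA = 28.4 + 5.2 = 33.6

33.6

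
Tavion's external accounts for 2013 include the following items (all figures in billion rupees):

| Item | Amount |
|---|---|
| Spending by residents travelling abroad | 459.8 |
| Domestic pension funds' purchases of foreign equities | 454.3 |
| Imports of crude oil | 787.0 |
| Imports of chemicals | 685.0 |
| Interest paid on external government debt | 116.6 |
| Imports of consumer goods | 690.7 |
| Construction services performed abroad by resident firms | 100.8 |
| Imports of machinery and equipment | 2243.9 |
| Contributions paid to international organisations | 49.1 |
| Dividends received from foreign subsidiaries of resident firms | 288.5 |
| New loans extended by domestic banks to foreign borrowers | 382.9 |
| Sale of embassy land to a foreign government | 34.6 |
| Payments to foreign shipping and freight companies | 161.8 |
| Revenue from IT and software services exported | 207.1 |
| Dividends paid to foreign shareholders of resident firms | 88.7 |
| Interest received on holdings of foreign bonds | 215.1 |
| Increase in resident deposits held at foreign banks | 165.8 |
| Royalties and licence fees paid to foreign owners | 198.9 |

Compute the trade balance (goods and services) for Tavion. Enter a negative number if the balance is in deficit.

-4919.2

Goods: -685.0 - 2243.9 - 787.0 - 690.7 = -4406.6
Services: 100.8 - 161.8 - 198.9 - 459.8 + 207.1 = -512.6
Trade balance = -4406.6 + (-512.6) = -4919.2
(Excluded from the trade balance — financial account: domestic pension funds' purchases of foreign equities 454.3, new loans extended by domestic banks to foreign borrowers 382.9, increase in resident deposits held at foreign banks 165.8; primary income: interest paid on external government debt 116.6, dividends received from foreign subsidiaries of resident firms 288.5, dividends paid to foreign shareholders of resident firms 88.7, interest received on holdings of foreign bonds 215.1; secondary income: contributions paid to international organisations 49.1; capital account: sale of embassy land to a foreign government 34.6.)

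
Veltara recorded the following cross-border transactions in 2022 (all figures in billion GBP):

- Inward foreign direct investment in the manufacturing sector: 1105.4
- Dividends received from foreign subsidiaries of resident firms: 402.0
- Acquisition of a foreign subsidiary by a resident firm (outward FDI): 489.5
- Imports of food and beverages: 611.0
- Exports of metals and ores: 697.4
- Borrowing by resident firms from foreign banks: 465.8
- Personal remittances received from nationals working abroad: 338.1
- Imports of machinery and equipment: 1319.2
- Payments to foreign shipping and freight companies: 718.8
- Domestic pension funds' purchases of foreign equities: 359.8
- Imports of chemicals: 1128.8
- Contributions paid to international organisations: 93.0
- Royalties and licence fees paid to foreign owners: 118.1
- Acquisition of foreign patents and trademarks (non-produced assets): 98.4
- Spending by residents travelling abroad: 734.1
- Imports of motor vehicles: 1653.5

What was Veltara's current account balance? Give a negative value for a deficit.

Goods: -1653.5 - 1128.8 + 697.4 - 1319.2 - 611.0 = -4015.1
Services: -718.8 - 118.1 - 734.1 = -1571.0
Primary income: 402.0
Secondary income: 338.1 - 93.0 = 245.1
Current account = (-4015.1) + (-1571.0) + 402.0 + 245.1 = -4939.0
(Excluded from the current account — financial account: inward foreign direct investment in the manufacturing sector 1105.4, acquisition of a foreign subsidiary by a resident firm (outward FDI) 489.5, borrowing by resident firms from foreign banks 465.8, domestic pension funds' purchases of foreign equities 359.8; capital account: acquisition of foreign patents and trademarks (non-produced assets) 98.4.)

-4939.0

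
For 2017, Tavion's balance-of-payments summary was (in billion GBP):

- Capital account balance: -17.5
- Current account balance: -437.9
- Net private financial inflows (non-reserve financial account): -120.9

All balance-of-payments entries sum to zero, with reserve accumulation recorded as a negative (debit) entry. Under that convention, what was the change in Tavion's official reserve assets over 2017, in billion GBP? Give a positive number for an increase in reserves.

Official reserve transactions balance = -((-437.9) + (-17.5) + (-120.9)) = 576.3
An accumulation of reserves is recorded as a debit (negative entry), so the change in the stock of reserves is the negative of that balance.
Change in official reserves = -(576.3) = -576.3

-576.3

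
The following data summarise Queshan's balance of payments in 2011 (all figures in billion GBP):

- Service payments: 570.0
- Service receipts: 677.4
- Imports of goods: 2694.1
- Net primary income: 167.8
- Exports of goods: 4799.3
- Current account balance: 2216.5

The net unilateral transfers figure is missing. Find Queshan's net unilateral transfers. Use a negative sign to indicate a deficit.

Current account = goods balance + services balance + net primary income + net secondary income
Sum of the known components = 2380.4
Net unilateral transfers = CA - (known components) = 2216.5 - 2380.4 = -163.9

-163.9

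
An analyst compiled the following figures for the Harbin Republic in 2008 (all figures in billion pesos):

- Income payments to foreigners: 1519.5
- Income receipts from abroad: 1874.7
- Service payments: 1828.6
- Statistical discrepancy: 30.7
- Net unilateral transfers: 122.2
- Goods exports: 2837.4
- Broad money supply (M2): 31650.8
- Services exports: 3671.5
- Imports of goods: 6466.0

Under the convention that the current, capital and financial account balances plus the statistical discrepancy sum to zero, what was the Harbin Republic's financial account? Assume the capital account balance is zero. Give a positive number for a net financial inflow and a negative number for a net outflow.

1277.6

Goods balance = 2837.4 - 6466.0 = -3628.6
Services balance = 3671.5 - 1828.6 = 1842.9
Trade balance (goods + services) = -3628.6 + 1842.9 = -1785.7
Net primary income = 1874.7 - 1519.5 = 355.2
Net secondary income = 122.2
Current account = -1785.7 + 355.2 + 122.2 = -1308.3
Financial account = -(-1308.3 + 30.7) = 1277.6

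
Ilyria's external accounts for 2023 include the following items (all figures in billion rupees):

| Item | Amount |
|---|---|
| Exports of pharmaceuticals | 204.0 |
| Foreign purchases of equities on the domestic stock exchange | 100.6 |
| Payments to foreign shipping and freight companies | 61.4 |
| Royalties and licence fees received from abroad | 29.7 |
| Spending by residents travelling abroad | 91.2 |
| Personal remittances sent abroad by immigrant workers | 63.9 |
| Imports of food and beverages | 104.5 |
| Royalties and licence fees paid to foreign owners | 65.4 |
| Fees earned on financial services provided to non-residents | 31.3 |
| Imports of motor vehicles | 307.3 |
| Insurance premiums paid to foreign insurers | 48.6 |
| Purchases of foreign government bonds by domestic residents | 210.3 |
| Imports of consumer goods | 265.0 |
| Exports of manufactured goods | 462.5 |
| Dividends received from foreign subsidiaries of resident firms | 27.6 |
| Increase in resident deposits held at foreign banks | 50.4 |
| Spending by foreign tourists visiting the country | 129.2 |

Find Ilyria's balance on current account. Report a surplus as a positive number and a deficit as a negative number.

-123.0

Goods: -307.3 + 462.5 - 104.5 + 204.0 - 265.0 = -10.3
Services: 31.3 + 29.7 - 65.4 - 61.4 + 129.2 - 48.6 - 91.2 = -76.4
Primary income: 27.6
Secondary income: -63.9
Current account = (-10.3) + (-76.4) + 27.6 + (-63.9) = -123.0
(Excluded from the current account — financial account: foreign purchases of equities on the domestic stock exchange 100.6, purchases of foreign government bonds by domestic residents 210.3, increase in resident deposits held at foreign banks 50.4.)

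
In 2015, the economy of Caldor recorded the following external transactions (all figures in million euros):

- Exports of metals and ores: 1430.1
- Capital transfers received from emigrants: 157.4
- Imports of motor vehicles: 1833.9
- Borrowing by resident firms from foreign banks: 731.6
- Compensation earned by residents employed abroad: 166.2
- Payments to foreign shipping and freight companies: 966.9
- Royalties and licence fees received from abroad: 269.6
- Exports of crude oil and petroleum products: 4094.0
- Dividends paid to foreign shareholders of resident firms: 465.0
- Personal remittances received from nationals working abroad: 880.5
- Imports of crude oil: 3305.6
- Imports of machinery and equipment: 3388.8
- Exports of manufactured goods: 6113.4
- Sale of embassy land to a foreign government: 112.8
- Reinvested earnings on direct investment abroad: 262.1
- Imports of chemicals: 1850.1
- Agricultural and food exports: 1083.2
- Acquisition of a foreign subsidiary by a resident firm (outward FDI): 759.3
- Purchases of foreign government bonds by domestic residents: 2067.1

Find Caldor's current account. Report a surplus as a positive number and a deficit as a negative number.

Goods: -1850.1 + 1430.1 - 3305.6 + 4094.0 + 6113.4 - 1833.9 - 3388.8 + 1083.2 = 2342.3
Services: -966.9 + 269.6 = -697.3
Primary income: 166.2 - 465.0 + 262.1 = -36.7
Secondary income: 880.5
Current account = 2342.3 + (-697.3) + (-36.7) + 880.5 = 2488.8
(Excluded from the current account — capital account: capital transfers received from emigrants 157.4, sale of embassy land to a foreign government 112.8; financial account: borrowing by resident firms from foreign banks 731.6, acquisition of a foreign subsidiary by a resident firm (outward FDI) 759.3, purchases of foreign government bonds by domestic residents 2067.1.)

2488.8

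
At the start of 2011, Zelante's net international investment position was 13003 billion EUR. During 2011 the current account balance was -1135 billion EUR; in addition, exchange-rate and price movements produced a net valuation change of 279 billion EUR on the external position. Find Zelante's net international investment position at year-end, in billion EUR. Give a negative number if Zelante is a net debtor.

12147

Change in NIIP = current account + net valuation change = -1135 + 279 = -856
End-of-year NIIP = 13003 + (-856) = 12147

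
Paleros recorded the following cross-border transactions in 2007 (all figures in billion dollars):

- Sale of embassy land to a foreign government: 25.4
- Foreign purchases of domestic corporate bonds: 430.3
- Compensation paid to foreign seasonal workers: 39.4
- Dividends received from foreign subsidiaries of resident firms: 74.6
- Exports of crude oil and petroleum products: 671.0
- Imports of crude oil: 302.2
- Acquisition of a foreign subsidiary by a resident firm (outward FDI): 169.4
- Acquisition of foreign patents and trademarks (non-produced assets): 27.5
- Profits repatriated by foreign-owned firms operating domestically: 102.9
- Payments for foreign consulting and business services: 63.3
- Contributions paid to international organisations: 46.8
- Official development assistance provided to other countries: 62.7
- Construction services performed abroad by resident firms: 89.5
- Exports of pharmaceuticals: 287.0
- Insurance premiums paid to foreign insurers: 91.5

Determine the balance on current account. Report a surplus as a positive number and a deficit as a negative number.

413.3

Goods: 287.0 + 671.0 - 302.2 = 655.8
Services: 89.5 - 63.3 - 91.5 = -65.3
Primary income: -39.4 + 74.6 - 102.9 = -67.7
Secondary income: -46.8 - 62.7 = -109.5
Current account = 655.8 + (-65.3) + (-67.7) + (-109.5) = 413.3
(Excluded from the current account — capital account: sale of embassy land to a foreign government 25.4, acquisition of foreign patents and trademarks (non-produced assets) 27.5; financial account: foreign purchases of domestic corporate bonds 430.3, acquisition of a foreign subsidiary by a resident firm (outward FDI) 169.4.)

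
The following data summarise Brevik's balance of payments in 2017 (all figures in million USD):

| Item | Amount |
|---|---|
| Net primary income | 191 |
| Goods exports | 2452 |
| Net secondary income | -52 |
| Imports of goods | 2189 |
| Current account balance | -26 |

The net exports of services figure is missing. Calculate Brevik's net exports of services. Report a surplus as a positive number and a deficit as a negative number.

-428

Current account = goods balance + services balance + net primary income + net secondary income
Sum of the known components = 402
Net exports of services = CA - (known components) = -26 - 402 = -428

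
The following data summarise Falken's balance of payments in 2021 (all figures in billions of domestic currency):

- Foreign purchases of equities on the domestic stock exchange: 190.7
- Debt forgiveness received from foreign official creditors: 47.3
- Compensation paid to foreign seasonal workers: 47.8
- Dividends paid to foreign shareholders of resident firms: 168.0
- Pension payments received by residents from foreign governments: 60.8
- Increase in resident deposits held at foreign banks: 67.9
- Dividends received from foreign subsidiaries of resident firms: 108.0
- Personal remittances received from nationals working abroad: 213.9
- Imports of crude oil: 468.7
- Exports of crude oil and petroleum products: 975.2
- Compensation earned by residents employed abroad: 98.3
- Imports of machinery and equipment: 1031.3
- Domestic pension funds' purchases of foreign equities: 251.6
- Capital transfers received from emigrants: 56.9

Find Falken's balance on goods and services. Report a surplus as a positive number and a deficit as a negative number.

Goods: 975.2 - 1031.3 - 468.7 = -524.8
Trade balance = -524.8 + 0.0 = -524.8
(Excluded from the trade balance — financial account: foreign purchases of equities on the domestic stock exchange 190.7, increase in resident deposits held at foreign banks 67.9, domestic pension funds' purchases of foreign equities 251.6; capital account: debt forgiveness received from foreign official creditors 47.3, capital transfers received from emigrants 56.9; primary income: compensation paid to foreign seasonal workers 47.8, dividends paid to foreign shareholders of resident firms 168.0, dividends received from foreign subsidiaries of resident firms 108.0, compensation earned by residents employed abroad 98.3; secondary income: pension payments received by residents from foreign governments 60.8, personal remittances received from nationals working abroad 213.9.)

-524.8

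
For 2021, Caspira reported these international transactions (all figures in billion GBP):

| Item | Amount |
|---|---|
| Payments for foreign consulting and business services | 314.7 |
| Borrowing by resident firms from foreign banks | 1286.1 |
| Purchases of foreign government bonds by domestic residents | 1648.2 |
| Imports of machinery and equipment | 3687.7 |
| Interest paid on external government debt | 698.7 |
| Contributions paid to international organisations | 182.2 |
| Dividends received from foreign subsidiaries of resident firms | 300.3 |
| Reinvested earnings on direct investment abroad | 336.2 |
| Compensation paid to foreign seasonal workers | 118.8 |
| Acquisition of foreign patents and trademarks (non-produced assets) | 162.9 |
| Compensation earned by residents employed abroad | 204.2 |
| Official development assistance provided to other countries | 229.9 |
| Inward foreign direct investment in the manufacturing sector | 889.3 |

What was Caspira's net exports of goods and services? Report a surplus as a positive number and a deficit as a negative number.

-4002.4

Goods: -3687.7
Services: -314.7
Trade balance = -3687.7 + (-314.7) = -4002.4
(Excluded from the trade balance — financial account: borrowing by resident firms from foreign banks 1286.1, purchases of foreign government bonds by domestic residents 1648.2, inward foreign direct investment in the manufacturing sector 889.3; primary income: interest paid on external government debt 698.7, dividends received from foreign subsidiaries of resident firms 300.3, reinvested earnings on direct investment abroad 336.2, compensation paid to foreign seasonal workers 118.8, compensation earned by residents employed abroad 204.2; secondary income: contributions paid to international organisations 182.2, official development assistance provided to other countries 229.9; capital account: acquisition of foreign patents and trademarks (non-produced assets) 162.9.)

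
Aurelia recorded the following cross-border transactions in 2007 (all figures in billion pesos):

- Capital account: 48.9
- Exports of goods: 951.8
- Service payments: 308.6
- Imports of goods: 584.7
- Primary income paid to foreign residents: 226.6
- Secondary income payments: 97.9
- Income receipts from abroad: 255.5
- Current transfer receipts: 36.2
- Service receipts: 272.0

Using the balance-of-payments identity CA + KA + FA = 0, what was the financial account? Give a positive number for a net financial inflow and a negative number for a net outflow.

Goods balance = 951.8 - 584.7 = 367.1
Services balance = 272.0 - 308.6 = -36.6
Trade balance (goods + services) = 367.1 + (-36.6) = 330.5
Net primary income = 255.5 - 226.6 = 28.9
Net secondary income = 36.2 - 97.9 = -61.7
Current account = 330.5 + 28.9 + (-61.7) = 297.7
Financial account = -(297.7 + 48.9) = -346.6

-346.6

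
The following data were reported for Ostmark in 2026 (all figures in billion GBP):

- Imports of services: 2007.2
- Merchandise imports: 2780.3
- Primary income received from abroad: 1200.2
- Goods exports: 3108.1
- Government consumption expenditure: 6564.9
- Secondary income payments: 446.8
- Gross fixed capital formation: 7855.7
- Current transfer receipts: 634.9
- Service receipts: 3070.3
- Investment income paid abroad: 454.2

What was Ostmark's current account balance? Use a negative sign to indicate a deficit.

Goods balance = 3108.1 - 2780.3 = 327.8
Services balance = 3070.3 - 2007.2 = 1063.1
Trade balance (goods + services) = 327.8 + 1063.1 = 1390.9
Net primary income = 1200.2 - 454.2 = 746.0
Net secondary income = 634.9 - 446.8 = 188.1
Current account = 1390.9 + 746.0 + 188.1 = 2325.0

2325.0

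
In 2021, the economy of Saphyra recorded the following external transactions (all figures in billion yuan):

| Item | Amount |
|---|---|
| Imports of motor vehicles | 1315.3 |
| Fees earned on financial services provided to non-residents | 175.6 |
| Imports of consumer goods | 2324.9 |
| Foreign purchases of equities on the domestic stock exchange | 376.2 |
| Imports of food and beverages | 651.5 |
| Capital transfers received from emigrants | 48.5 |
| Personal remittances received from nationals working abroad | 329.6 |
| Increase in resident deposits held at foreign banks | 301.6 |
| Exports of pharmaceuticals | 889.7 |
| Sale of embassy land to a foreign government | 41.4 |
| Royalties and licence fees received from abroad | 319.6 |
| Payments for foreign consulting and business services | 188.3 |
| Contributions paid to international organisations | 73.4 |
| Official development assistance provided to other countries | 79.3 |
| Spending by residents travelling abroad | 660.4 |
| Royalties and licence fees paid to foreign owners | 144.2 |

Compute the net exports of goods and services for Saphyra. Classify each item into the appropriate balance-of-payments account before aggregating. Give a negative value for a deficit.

Goods: 889.7 - 2324.9 - 1315.3 - 651.5 = -3402.0
Services: -188.3 + 175.6 - 144.2 - 660.4 + 319.6 = -497.7
Trade balance = -3402.0 + (-497.7) = -3899.7
(Excluded from the trade balance — financial account: foreign purchases of equities on the domestic stock exchange 376.2, increase in resident deposits held at foreign banks 301.6; capital account: capital transfers received from emigrants 48.5, sale of embassy land to a foreign government 41.4; secondary income: personal remittances received from nationals working abroad 329.6, contributions paid to international organisations 73.4, official development assistance provided to other countries 79.3.)

-3899.7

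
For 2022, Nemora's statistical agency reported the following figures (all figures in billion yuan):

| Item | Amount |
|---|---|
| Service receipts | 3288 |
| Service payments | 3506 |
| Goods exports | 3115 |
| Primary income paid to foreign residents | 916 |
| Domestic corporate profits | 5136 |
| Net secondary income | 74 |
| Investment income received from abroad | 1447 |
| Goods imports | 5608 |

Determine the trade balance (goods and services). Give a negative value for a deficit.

Goods balance = 3115 - 5608 = -2493
Services balance = 3288 - 3506 = -218
Trade balance (goods + services) = -2493 + (-218) = -2711

-2711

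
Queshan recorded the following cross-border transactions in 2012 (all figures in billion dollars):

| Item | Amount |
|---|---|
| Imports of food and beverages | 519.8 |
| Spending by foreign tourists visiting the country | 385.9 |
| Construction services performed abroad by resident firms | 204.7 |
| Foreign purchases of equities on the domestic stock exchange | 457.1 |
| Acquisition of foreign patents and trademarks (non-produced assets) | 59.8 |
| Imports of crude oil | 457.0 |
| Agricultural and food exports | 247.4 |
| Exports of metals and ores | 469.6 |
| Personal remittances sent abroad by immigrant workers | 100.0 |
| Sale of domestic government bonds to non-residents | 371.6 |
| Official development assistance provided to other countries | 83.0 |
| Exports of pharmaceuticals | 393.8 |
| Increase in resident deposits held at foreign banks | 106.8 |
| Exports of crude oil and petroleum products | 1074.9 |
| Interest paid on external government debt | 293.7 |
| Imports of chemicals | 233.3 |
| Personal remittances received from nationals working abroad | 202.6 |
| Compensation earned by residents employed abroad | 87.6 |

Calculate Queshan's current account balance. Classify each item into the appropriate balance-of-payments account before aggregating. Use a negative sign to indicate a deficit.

1379.7

Goods: 1074.9 + 469.6 - 519.8 + 247.4 - 457.0 + 393.8 - 233.3 = 975.6
Services: 385.9 + 204.7 = 590.6
Primary income: -293.7 + 87.6 = -206.1
Secondary income: 202.6 - 83.0 - 100.0 = 19.6
Current account = 975.6 + 590.6 + (-206.1) + 19.6 = 1379.7
(Excluded from the current account — financial account: foreign purchases of equities on the domestic stock exchange 457.1, sale of domestic government bonds to non-residents 371.6, increase in resident deposits held at foreign banks 106.8; capital account: acquisition of foreign patents and trademarks (non-produced assets) 59.8.)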